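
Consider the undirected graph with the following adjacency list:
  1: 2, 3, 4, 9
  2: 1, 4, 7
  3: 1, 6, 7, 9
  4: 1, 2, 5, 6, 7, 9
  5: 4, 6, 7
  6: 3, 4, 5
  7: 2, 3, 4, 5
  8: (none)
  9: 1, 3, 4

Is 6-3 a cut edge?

After removing 6-3, the path 6-4-7-3 still connects them, so the edge is not a bridge.

No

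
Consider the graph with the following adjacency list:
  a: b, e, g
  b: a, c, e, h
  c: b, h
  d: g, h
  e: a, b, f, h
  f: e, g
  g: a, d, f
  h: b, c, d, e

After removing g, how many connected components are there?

1

With g gone, the remaining components are: {a, b, c, d, e, f, h}.
That is 1 component.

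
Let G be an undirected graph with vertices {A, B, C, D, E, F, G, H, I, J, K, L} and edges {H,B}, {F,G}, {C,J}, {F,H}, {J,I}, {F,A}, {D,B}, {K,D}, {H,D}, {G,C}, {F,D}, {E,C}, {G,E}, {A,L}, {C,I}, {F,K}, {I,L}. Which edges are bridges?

none

The edges on the cycle G-E-C-G are not bridges since each lies on that cycle.
Every edge lies on some cycle, so there are no bridges.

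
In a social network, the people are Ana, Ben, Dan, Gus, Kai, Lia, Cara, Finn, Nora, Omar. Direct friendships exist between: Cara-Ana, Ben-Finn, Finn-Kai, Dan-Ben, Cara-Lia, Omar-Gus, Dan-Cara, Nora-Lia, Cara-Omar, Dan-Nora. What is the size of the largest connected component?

Starting from Ana we can reach Ana, Ben, Dan, Gus, Kai, Lia, Cara, Finn, Nora, Omar. That is one component of size 10.
The largest has 10 vertices.

10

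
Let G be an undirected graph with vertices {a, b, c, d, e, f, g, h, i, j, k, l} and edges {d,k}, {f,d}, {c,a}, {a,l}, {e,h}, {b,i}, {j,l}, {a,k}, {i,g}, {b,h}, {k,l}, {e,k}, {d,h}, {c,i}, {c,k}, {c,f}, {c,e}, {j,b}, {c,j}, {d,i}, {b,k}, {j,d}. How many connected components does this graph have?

1

Starting from a we can reach a, b, c, d, e, f, g, h, i, j, k, l. That is one component of size 12.
Total: 1 component.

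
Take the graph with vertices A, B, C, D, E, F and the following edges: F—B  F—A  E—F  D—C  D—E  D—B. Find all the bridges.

A-F, C-D

The edges on the cycle D-E-F-B-D are not bridges since each lies on that cycle.
But removing F—A disconnects F from A; removing D—C disconnects D from C — these are bridges.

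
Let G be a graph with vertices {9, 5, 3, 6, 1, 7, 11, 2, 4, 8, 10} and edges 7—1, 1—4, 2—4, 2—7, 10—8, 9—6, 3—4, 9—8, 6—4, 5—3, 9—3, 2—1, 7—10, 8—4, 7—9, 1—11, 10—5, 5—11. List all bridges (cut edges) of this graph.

none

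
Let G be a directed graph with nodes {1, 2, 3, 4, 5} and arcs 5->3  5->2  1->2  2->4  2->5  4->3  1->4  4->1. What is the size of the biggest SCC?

{1, 2, 4, 5} are all mutually reachable — one SCC of size 4.
{3} is an SCC by itself.
The largest has 4 vertices.

4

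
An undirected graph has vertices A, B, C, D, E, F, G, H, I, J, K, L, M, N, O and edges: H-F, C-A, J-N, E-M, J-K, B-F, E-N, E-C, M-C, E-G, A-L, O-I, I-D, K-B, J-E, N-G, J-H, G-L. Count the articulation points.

Removing I increases the component count from 2 to 3, so I is a cut vertex.
Removing J increases the component count from 2 to 3, so J is a cut vertex.
By contrast removing E leaves 2 components; it is not a cut vertex. No other vertex is a cut vertex either.

2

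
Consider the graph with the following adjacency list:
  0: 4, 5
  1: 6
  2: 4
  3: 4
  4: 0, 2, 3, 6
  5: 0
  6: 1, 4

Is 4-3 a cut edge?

Yes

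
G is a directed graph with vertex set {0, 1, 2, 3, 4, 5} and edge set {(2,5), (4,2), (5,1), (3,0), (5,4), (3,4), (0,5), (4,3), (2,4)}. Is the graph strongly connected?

No

There is no directed path from 1 to 2, so the graph is not strongly connected.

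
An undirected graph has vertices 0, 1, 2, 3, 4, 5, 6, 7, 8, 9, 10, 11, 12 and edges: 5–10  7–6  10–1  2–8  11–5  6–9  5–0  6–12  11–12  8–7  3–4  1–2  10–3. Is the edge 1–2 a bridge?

After removing 1–2, the path 1-10-5-11-12-6-7-8-2 still connects them, so the edge is not a bridge.

No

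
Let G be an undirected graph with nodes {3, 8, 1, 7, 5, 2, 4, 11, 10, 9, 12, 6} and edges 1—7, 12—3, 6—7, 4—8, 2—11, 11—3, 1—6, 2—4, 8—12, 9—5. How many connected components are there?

4

10 is isolated — a component by itself.
Starting from 5 we can reach 5, 9. That is one component of size 2.
Starting from 1 we can reach 1, 6, 7. That is one component of size 3.
Starting from 2 we can reach 2, 3, 4, 8, 11, 12. That is one component of size 6.
Total: 4 components.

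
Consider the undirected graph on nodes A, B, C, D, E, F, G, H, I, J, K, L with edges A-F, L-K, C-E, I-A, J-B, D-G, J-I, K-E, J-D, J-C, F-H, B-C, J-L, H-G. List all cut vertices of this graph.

Removing J increases the component count from 1 to 2, so J is a cut vertex.
By contrast removing L leaves 1 component; it is not a cut vertex. No other vertex is a cut vertex either.

J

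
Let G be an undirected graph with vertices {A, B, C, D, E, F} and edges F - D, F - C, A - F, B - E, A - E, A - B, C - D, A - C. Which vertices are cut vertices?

A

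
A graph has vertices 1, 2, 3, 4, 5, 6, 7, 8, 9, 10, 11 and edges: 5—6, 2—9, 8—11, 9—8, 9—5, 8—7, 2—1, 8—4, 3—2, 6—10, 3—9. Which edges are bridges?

The edges on the cycle 3-2-9-3 are not bridges since each lies on that cycle.
But removing 9—8 disconnects 9 from 8; removing 7—8 disconnects 7 from 8; removing 8—11 disconnects 8 from 11; removing 5—6 disconnects 5 from 6 — these are bridges.
In total 8 edges are bridges.

1-2, 10-6, 11-8, 4-8, 5-6, 5-9, 7-8, 8-9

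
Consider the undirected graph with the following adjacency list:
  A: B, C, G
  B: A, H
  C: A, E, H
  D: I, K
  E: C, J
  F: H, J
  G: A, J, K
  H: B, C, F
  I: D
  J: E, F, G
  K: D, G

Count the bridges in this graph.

The edges on the cycle G-A-B-H-F-J-G are not bridges since each lies on that cycle.
But removing G-K disconnects G from K; removing D-K disconnects D from K; removing D-I disconnects D from I — these are bridges.
That makes 3 bridges.

3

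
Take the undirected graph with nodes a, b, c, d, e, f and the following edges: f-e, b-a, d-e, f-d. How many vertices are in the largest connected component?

c is isolated — a component by itself.
Starting from a we can reach a, b. That is one component of size 2.
Starting from d we can reach d, e, f. That is one component of size 3.
The largest has 3 vertices.

3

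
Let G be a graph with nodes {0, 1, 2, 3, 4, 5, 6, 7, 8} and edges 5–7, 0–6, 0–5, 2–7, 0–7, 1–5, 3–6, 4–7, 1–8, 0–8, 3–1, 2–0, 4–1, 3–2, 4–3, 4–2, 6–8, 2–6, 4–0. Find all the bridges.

none

The edges on the cycle 4-3-2-4 are not bridges since each lies on that cycle.
Every edge lies on some cycle, so there are no bridges.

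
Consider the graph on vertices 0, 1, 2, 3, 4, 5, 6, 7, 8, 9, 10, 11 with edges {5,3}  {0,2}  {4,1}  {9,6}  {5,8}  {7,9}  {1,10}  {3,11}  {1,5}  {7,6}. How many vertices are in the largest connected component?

7

Starting from 0 we can reach 0, 2. That is one component of size 2.
Starting from 6 we can reach 6, 7, 9. That is one component of size 3.
Starting from 1 we can reach 1, 3, 4, 5, 8, 10, 11. That is one component of size 7.
The largest has 7 vertices.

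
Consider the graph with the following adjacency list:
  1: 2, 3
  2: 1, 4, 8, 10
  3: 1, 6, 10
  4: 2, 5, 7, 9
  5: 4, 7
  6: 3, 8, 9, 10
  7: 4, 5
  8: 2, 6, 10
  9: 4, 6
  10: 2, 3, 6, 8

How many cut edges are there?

The edges on the cycle 4-5-7-4 are not bridges since each lies on that cycle.
Every edge lies on some cycle, so there are no bridges.

0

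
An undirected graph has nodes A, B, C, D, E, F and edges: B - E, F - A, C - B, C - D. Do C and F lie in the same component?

The component containing C is {B, C, D, E}, and F is not in it.

No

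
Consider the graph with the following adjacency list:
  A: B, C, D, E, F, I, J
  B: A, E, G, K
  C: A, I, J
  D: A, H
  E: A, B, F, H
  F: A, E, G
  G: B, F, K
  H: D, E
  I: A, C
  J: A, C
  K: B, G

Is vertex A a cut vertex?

Yes

Deleting A raises the number of components from 1 to 2, so A is a cut vertex.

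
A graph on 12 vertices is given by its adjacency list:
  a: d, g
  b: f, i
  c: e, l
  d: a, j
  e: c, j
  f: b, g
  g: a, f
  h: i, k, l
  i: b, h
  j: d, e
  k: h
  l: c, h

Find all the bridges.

h-k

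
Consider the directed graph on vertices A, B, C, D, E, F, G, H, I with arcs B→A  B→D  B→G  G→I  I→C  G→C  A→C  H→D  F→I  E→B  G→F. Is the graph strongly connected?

No

There is no directed path from A to G, so the graph is not strongly connected.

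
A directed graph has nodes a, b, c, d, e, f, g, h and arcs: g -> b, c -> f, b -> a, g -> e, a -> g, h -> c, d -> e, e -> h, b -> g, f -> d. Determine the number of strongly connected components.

2

{c, d, e, f, h} are all mutually reachable — one SCC of size 5.
{a, b, g} are all mutually reachable — one SCC of size 3.
That gives 2 strongly connected components.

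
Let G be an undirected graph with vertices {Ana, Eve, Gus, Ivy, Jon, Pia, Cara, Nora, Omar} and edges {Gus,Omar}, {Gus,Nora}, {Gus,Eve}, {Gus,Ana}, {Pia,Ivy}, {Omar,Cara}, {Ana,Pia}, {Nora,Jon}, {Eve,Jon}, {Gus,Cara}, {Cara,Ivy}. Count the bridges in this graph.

0

The edges on the cycle Gus-Ana-Pia-Ivy-Cara-Gus are not bridges since each lies on that cycle.
Every edge lies on some cycle, so there are no bridges.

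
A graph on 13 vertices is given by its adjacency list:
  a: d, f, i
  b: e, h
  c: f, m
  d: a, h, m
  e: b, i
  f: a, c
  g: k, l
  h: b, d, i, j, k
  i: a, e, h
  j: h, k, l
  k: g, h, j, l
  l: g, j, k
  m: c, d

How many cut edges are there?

0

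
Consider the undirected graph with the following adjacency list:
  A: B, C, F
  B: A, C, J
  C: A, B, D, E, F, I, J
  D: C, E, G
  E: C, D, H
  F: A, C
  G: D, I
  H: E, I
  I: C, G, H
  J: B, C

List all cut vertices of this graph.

Removing C increases the component count from 1 to 2, so C is a cut vertex.
By contrast removing D leaves 1 component; it is not a cut vertex. No other vertex is a cut vertex either.

C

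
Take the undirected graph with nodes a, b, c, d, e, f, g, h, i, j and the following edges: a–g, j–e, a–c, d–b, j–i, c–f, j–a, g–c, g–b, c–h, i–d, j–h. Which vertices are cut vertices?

Removing c increases the component count from 1 to 2, so c is a cut vertex.
Removing j increases the component count from 1 to 2, so j is a cut vertex.
By contrast removing d leaves 1 component; it is not a cut vertex. No other vertex is a cut vertex either.

c, j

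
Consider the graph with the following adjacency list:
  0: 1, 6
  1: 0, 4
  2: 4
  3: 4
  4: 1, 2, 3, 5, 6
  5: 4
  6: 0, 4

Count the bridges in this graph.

3

The edges on the cycle 4-6-0-1-4 are not bridges since each lies on that cycle.
But removing 4-2 disconnects 4 from 2; removing 4-5 disconnects 4 from 5; removing 4-3 disconnects 4 from 3 — these are bridges.
That makes 3 bridges.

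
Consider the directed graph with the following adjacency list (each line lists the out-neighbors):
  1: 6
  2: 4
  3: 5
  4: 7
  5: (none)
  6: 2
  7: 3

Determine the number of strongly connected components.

{3} is an SCC by itself.
{5} is an SCC by itself.
{6} is an SCC by itself.
{1} is an SCC by itself.
{7} is an SCC by itself.
(and 2 more singleton SCCs)
That gives 7 strongly connected components.

7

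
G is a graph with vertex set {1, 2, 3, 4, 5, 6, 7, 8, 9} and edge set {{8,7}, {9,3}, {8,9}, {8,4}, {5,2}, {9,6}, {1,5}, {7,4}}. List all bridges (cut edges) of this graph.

1-5, 2-5, 3-9, 6-9, 8-9

The edges on the cycle 8-7-4-8 are not bridges since each lies on that cycle.
But removing 9 - 6 disconnects 9 from 6; removing 3 - 9 disconnects 3 from 9; removing 1 - 5 disconnects 1 from 5; removing 8 - 9 disconnects 8 from 9 — these are bridges.
In total 5 edges are bridges.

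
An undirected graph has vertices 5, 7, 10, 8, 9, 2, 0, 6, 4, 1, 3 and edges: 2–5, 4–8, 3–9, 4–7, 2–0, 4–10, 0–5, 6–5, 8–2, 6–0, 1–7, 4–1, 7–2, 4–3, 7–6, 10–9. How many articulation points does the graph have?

Removing 4 increases the component count from 1 to 2, so 4 is a cut vertex.
By contrast removing 0 leaves 1 component; it is not a cut vertex. No other vertex is a cut vertex either.

1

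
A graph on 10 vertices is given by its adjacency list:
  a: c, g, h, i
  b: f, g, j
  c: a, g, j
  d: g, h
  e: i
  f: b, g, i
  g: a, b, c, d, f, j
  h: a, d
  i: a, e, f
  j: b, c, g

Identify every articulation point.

Removing i increases the component count from 1 to 2, so i is a cut vertex.
By contrast removing d leaves 1 component; it is not a cut vertex. No other vertex is a cut vertex either.

i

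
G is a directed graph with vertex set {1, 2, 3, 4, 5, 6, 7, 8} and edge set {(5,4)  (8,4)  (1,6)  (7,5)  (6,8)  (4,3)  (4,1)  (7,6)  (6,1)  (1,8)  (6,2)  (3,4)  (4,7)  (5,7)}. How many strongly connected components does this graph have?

2

{1, 3, 4, 5, 6, 7, 8} are all mutually reachable — one SCC of size 7.
{2} is an SCC by itself.
That gives 2 strongly connected components.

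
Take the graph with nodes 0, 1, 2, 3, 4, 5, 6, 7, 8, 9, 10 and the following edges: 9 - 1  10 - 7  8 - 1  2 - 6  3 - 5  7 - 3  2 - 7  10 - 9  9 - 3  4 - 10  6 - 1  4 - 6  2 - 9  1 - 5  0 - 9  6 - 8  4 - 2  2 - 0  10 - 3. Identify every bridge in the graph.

none

The edges on the cycle 4-2-6-8-1-9-10-4 are not bridges since each lies on that cycle.
Every edge lies on some cycle, so there are no bridges.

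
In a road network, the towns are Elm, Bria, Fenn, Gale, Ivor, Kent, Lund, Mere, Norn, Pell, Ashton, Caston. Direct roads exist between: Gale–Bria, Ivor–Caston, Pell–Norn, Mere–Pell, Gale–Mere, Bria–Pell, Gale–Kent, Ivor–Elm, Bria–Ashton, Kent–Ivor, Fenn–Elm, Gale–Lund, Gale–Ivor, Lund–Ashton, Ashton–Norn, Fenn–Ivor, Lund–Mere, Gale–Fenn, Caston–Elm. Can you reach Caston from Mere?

From Mere we can reach Elm, Bria, Fenn, Gale, Ivor, Kent, Lund, Mere, Norn, Pell, Ashton, Caston, which includes Caston.

Yes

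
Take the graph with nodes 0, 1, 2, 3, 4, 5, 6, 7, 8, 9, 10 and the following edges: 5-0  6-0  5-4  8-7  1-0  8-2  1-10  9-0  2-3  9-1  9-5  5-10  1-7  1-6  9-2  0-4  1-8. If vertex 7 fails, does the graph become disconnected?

No

Deleting 7 leaves 1 component (was 1) (its neighbors 1, 8 remain connected to each other), so 7 is not a cut vertex.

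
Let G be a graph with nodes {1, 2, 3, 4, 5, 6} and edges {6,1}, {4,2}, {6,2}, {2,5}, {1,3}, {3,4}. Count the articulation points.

1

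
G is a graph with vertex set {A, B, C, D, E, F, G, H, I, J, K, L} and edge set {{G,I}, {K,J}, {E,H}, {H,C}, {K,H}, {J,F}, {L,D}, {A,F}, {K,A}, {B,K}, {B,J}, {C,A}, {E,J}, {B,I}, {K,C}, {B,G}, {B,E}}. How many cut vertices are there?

1

Removing B increases the component count from 2 to 3, so B is a cut vertex.
By contrast removing J leaves 2 components; it is not a cut vertex. No other vertex is a cut vertex either.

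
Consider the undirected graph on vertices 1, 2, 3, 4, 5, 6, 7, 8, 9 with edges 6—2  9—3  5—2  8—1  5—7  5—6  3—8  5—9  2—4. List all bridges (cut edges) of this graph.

1-8, 2-4, 3-8, 3-9, 5-7, 5-9

The edges on the cycle 5-6-2-5 are not bridges since each lies on that cycle.
But removing 9—5 disconnects 9 from 5; removing 8—3 disconnects 8 from 3; removing 7—5 disconnects 7 from 5; removing 2—4 disconnects 2 from 4 — these are bridges.
In total 6 edges are bridges.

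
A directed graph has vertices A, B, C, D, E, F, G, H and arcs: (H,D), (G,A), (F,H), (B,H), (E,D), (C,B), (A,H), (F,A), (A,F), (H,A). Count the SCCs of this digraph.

6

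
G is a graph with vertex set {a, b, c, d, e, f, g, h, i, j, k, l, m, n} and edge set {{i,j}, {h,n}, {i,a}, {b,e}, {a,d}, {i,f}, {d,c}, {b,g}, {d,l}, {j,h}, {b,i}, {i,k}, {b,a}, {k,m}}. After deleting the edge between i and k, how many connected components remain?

Before removal there is 1 component.
i–k is a bridge — removing it separates i's side from k's side.
After removal: 2 components.

2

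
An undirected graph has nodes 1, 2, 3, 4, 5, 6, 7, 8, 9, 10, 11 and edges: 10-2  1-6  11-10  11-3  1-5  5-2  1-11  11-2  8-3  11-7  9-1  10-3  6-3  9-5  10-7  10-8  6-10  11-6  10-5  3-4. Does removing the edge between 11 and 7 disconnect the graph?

After removing 11-7, the path 11-10-7 still connects them, so the edge is not a bridge.

No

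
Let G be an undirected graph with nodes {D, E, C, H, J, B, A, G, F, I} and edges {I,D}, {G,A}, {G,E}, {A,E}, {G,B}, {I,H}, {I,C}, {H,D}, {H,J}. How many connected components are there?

F is isolated — a component by itself.
Starting from A we can reach A, B, E, G. That is one component of size 4.
Starting from C we can reach C, D, H, I, J. That is one component of size 5.
Total: 3 components.

3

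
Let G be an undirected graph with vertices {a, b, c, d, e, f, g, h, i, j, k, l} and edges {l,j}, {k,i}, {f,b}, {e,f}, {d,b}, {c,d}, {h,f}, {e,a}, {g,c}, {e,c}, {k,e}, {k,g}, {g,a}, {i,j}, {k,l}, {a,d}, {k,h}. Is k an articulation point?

Yes

Deleting k raises the number of components from 1 to 2, so k is a cut vertex.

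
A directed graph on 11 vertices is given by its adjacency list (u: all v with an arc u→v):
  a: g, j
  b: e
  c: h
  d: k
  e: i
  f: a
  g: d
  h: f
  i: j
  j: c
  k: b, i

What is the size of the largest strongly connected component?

{a, b, c, d, e, f, g, h, i, j, k} are all mutually reachable — one SCC of size 11.
The largest has 11 vertices.

11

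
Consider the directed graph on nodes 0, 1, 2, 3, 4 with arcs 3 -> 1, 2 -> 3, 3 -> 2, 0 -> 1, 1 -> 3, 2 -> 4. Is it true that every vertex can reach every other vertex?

There is no directed path from 2 to 0, so the graph is not strongly connected.

No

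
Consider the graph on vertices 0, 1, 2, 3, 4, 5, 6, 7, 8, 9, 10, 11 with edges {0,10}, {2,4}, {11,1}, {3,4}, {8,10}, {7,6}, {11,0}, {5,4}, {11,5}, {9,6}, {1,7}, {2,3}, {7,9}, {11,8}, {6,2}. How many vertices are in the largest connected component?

12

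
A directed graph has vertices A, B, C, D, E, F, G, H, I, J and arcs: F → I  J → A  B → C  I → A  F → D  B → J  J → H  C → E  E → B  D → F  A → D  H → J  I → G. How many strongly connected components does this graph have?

{A, D, F, I} are all mutually reachable — one SCC of size 4.
{B, C, E} are all mutually reachable — one SCC of size 3.
{H, J} are all mutually reachable — one SCC of size 2.
{G} is an SCC by itself.
That gives 4 strongly connected components.

4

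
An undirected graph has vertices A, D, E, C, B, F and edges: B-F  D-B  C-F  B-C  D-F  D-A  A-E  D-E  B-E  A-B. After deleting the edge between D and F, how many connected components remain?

1

D and F are still connected via D-B-F, so the component count stays at 1.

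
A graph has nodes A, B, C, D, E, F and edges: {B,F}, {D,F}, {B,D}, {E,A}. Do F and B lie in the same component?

From F we can reach B, D, F, which includes B.

Yes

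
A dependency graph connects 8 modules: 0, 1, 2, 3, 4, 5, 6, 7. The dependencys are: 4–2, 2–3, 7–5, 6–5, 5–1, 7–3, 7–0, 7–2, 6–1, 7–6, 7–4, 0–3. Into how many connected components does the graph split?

Starting from 0 we can reach 0, 1, 2, 3, 4, 5, 6, 7. That is one component of size 8.
Total: 1 component.

1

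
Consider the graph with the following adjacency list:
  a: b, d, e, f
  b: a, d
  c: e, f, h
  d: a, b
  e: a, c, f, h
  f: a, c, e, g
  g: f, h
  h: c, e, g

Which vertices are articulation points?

a

Removing a increases the component count from 1 to 2, so a is a cut vertex.
By contrast removing h leaves 1 component; it is not a cut vertex. No other vertex is a cut vertex either.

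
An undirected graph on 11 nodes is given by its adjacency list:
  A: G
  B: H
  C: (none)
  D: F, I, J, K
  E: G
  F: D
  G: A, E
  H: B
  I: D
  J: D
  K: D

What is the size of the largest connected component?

5

C is isolated — a component by itself.
Starting from B we can reach B, H. That is one component of size 2.
Starting from A we can reach A, E, G. That is one component of size 3.
Starting from D we can reach D, F, I, J, K. That is one component of size 5.
The largest has 5 vertices.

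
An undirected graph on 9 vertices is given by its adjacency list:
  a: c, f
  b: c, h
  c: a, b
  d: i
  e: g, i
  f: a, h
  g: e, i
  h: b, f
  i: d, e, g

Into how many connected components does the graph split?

2

Starting from d we can reach d, e, g, i. That is one component of size 4.
Starting from a we can reach a, b, c, f, h. That is one component of size 5.
Total: 2 components.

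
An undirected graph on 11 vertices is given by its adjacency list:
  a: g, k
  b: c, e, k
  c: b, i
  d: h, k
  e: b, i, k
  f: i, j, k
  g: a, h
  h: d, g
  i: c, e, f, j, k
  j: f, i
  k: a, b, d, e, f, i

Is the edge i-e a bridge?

No

After removing i-e, the path i-k-e still connects them, so the edge is not a bridge.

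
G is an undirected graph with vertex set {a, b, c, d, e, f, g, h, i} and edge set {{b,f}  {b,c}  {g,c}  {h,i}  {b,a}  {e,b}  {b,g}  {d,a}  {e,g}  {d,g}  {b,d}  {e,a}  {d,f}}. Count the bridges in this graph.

1

The edges on the cycle b-d-f-b are not bridges since each lies on that cycle.
But removing i–h disconnects i from h — this is a bridge.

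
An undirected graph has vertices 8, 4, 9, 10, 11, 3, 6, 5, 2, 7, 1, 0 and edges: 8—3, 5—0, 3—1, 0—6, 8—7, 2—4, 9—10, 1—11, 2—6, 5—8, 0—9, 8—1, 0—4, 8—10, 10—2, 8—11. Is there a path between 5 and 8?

Yes

From 5 we can reach 0, 1, 2, 3, 4, 5, 6, 7, 8, 9, 10, 11, which includes 8.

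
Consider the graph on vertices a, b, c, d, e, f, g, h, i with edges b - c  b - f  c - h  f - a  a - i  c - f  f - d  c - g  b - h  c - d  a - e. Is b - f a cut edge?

After removing b - f, the path b-c-f still connects them, so the edge is not a bridge.

No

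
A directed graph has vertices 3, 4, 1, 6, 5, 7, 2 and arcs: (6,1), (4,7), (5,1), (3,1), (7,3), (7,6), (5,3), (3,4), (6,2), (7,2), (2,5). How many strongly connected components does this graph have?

{2, 3, 4, 5, 6, 7} are all mutually reachable — one SCC of size 6.
{1} is an SCC by itself.
That gives 2 strongly connected components.

2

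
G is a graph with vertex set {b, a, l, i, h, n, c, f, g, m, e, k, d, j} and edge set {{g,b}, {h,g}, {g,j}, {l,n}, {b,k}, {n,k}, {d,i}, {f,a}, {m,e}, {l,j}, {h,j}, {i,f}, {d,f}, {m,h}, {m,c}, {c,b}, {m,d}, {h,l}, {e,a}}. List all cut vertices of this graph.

Removing m increases the component count from 1 to 2, so m is a cut vertex.
By contrast removing n leaves 1 component; it is not a cut vertex. No other vertex is a cut vertex either.

m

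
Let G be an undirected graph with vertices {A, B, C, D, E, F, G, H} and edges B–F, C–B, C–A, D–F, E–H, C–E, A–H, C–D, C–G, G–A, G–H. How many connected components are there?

1

Starting from A we can reach A, B, C, D, E, F, G, H. That is one component of size 8.
Total: 1 component.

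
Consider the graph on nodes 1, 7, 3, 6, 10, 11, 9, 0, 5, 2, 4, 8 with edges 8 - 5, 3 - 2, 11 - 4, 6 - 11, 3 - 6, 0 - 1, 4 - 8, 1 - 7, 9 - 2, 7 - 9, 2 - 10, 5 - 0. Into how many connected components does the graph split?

Starting from 0 we can reach 0, 1, 2, 3, 4, 5, 6, 7, 8, 9, 10, 11. That is one component of size 12.
Total: 1 component.

1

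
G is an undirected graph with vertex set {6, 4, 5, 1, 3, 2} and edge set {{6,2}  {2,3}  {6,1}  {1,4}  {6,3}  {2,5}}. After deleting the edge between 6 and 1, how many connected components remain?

2

Before removal there is 1 component.
6–1 is a bridge — removing it separates 6's side from 1's side.
After removal: 2 components.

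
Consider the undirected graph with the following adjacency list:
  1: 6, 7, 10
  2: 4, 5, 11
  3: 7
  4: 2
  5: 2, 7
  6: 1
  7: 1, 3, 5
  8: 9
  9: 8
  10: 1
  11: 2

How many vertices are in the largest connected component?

Starting from 8 we can reach 8, 9. That is one component of size 2.
Starting from 1 we can reach 1, 2, 3, 4, 5, 6, 7, 10, 11. That is one component of size 9.
The largest has 9 vertices.

9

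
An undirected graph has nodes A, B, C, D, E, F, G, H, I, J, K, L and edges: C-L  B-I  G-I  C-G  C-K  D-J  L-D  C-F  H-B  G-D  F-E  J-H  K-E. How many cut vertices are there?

1

Removing C increases the component count from 2 to 3, so C is a cut vertex.
By contrast removing D leaves 2 components; it is not a cut vertex. No other vertex is a cut vertex either.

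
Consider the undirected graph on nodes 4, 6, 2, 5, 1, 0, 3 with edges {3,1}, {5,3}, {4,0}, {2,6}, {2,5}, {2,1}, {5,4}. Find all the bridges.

0-4, 2-6, 4-5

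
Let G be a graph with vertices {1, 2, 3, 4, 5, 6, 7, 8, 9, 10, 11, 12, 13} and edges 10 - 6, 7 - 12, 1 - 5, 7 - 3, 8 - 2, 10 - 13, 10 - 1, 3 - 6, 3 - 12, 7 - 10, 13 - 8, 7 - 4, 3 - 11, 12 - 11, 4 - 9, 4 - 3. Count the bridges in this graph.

The edges on the cycle 7-4-3-6-10-7 are not bridges since each lies on that cycle.
But removing 13 - 8 disconnects 13 from 8; removing 2 - 8 disconnects 2 from 8; removing 4 - 9 disconnects 4 from 9; removing 5 - 1 disconnects 5 from 1 — these are bridges.
In total 6 edges are bridges.

6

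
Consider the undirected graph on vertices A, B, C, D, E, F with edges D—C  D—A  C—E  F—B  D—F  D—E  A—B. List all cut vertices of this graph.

Removing D increases the component count from 1 to 2, so D is a cut vertex.
By contrast removing B leaves 1 component; it is not a cut vertex. No other vertex is a cut vertex either.

D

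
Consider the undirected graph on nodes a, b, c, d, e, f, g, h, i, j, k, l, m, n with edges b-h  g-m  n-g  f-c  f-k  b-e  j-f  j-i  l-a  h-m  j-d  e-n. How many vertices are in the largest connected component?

Starting from a we can reach a, l. That is one component of size 2.
Starting from c we can reach c, d, f, i, j, k. That is one component of size 6.
Starting from b we can reach b, e, g, h, m, n. That is one component of size 6.
The largest has 6 vertices.

6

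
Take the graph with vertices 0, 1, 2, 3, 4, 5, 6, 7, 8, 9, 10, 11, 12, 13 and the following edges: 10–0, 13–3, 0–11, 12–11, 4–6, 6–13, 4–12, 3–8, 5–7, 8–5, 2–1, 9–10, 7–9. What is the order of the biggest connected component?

Starting from 1 we can reach 1, 2. That is one component of size 2.
Starting from 0 we can reach 0, 3, 4, 5, 6, 7, 8, 9, 10, 11, 12, 13. That is one component of size 12.
The largest has 12 vertices.

12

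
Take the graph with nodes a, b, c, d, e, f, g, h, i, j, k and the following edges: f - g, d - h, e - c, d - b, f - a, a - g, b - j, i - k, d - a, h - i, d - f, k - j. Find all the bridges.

The edges on the cycle d-f-g-a-d are not bridges since each lies on that cycle.
But removing e - c disconnects e from c — this is a bridge.

c-e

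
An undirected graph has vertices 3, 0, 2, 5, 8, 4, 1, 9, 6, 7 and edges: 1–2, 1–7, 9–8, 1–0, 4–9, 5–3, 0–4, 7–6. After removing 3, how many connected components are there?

2

With 3 gone, the remaining components are: {5}; {0, 1, 2, 4, 6, 7, 8, 9}.
That is 2 components.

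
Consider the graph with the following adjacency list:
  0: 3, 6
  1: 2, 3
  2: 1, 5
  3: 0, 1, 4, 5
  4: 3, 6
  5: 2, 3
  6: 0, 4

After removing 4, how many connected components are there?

1

With 4 gone, the remaining components are: {0, 1, 2, 3, 5, 6}.
That is 1 component.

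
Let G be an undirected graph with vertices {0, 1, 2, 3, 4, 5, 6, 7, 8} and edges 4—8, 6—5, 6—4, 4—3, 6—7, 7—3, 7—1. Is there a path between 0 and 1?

No

The component containing 0 is {0}, and 1 is not in it.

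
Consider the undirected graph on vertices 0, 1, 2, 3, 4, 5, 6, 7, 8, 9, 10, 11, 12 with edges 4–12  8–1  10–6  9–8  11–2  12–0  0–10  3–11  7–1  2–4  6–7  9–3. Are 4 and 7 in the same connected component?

Yes

From 4 we can reach 0, 1, 2, 3, 4, 6, 7, 8, 9, 10, 11, 12, which includes 7.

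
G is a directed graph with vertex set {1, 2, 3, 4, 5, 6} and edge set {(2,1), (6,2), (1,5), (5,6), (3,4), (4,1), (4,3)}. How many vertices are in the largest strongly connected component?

{1, 2, 5, 6} are all mutually reachable — one SCC of size 4.
{3, 4} are all mutually reachable — one SCC of size 2.
The largest has 4 vertices.

4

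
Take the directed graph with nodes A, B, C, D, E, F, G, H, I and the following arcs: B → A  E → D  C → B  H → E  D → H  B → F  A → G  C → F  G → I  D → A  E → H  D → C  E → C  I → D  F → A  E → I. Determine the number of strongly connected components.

{A, B, C, D, E, F, G, H, I} are all mutually reachable — one SCC of size 9.
That gives 1 strongly connected component.

1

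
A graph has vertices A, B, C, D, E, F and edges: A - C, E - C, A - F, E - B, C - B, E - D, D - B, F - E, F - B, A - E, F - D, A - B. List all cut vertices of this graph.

Removing E, for instance, still leaves 1 component. No single vertex removal increases the component count — the graph has no articulation points.

none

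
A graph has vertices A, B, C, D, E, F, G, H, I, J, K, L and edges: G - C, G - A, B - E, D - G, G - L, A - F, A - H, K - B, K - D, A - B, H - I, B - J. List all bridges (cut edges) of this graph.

A-F, A-H, B-E, B-J, C-G, G-L, H-I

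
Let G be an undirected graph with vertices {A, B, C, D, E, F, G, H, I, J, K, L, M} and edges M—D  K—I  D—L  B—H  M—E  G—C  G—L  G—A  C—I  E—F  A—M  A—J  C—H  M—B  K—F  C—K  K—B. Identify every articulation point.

Removing A increases the component count from 1 to 2, so A is a cut vertex.
By contrast removing E leaves 1 component; it is not a cut vertex. No other vertex is a cut vertex either.

A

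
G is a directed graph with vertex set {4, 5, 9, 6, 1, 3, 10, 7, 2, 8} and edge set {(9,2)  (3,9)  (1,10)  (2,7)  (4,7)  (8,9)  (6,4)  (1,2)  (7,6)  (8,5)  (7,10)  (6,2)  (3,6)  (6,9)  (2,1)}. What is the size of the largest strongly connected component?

6

{1, 2, 4, 6, 7, 9} are all mutually reachable — one SCC of size 6.
{5} is an SCC by itself.
{10} is an SCC by itself.
{8} is an SCC by itself.
{3} is an SCC by itself.
The largest has 6 vertices.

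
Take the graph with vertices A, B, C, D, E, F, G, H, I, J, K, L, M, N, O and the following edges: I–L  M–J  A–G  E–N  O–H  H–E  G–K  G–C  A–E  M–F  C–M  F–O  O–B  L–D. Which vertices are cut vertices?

E, G, L, M, O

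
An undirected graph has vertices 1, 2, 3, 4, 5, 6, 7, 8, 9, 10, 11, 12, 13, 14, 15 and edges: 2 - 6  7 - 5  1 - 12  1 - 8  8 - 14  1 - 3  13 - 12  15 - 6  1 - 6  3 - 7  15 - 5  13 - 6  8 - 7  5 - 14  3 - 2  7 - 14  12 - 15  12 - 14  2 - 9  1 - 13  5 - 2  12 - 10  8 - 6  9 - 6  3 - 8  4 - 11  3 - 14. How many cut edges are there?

2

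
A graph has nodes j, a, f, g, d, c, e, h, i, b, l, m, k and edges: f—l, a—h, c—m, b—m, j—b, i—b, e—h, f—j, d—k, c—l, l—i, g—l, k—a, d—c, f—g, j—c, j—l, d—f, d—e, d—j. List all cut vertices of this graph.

d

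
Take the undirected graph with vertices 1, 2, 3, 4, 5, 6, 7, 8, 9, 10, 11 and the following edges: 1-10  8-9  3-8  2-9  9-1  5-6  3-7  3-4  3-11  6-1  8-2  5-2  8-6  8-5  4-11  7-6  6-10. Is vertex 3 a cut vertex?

Yes

Deleting 3 raises the number of components from 1 to 2, so 3 is a cut vertex.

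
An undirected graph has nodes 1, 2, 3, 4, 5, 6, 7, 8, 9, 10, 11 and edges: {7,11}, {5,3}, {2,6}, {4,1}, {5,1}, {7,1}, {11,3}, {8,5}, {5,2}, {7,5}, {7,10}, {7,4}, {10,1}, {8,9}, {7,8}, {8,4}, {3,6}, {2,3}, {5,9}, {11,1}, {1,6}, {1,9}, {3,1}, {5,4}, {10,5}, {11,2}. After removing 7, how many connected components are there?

With 7 gone, the remaining components are: {1, 2, 3, 4, 5, 6, 8, 9, 10, 11}.
That is 1 component.

1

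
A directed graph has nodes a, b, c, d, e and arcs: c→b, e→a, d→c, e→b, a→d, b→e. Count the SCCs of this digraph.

1

{a, b, c, d, e} are all mutually reachable — one SCC of size 5.
That gives 1 strongly connected component.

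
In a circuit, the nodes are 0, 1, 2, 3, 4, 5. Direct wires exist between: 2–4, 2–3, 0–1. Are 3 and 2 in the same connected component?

From 3 we can reach 2, 3, 4, which includes 2.

Yes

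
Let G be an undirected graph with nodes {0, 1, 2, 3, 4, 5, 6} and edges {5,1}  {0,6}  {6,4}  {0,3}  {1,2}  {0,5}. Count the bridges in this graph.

6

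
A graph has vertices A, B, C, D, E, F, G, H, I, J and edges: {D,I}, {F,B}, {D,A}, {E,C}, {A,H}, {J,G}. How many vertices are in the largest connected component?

4

Starting from G we can reach G, J. That is one component of size 2.
Starting from B we can reach B, F. That is one component of size 2.
Starting from C we can reach C, E. That is one component of size 2.
Starting from A we can reach A, D, H, I. That is one component of size 4.
The largest has 4 vertices.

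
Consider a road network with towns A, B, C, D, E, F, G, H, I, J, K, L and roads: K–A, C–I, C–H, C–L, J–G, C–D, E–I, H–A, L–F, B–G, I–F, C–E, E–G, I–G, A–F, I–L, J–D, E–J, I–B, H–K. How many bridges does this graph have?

The edges on the cycle C-E-J-D-C are not bridges since each lies on that cycle.
Every edge lies on some cycle, so there are no bridges.

0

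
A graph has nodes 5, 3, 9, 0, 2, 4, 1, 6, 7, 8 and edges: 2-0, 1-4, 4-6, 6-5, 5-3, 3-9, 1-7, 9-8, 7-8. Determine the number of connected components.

Starting from 0 we can reach 0, 2. That is one component of size 2.
Starting from 1 we can reach 1, 3, 4, 5, 6, 7, 8, 9. That is one component of size 8.
Total: 2 components.

2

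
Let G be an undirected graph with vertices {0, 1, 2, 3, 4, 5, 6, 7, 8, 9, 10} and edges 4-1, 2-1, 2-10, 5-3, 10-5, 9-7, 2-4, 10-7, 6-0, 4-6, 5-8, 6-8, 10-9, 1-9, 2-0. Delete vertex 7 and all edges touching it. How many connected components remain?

1

With 7 gone, the remaining components are: {0, 1, 2, 3, 4, 5, 6, 8, 9, 10}.
That is 1 component.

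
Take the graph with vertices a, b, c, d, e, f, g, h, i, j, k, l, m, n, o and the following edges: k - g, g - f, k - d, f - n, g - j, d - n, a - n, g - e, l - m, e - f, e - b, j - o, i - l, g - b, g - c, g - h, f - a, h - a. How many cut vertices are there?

3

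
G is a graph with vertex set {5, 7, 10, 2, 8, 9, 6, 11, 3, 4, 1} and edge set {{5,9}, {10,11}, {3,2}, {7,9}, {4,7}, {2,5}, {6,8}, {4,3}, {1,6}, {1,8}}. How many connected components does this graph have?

3

Starting from 10 we can reach 10, 11. That is one component of size 2.
Starting from 1 we can reach 1, 6, 8. That is one component of size 3.
Starting from 2 we can reach 2, 3, 4, 5, 7, 9. That is one component of size 6.
Total: 3 components.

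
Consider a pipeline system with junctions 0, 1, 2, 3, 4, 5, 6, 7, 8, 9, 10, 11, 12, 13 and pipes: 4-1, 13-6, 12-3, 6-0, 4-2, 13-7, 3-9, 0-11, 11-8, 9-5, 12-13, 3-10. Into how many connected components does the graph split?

2

Starting from 1 we can reach 1, 2, 4. That is one component of size 3.
Starting from 0 we can reach 0, 3, 5, 6, 7, 8, 9, 10, 11, 12, 13. That is one component of size 11.
Total: 2 components.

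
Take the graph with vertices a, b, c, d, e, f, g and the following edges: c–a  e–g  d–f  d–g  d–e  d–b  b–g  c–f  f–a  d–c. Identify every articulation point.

Removing d increases the component count from 1 to 2, so d is a cut vertex.
By contrast removing e leaves 1 component; it is not a cut vertex. No other vertex is a cut vertex either.

d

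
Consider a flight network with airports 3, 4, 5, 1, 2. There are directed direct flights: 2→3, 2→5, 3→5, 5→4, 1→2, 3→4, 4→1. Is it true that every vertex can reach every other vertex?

From 3 we can reach every vertex (1, 2, 3, 4, 5), and every vertex can reach 3 (1, 2, 3, 4, 5). So the whole graph is one strongly connected component.

Yes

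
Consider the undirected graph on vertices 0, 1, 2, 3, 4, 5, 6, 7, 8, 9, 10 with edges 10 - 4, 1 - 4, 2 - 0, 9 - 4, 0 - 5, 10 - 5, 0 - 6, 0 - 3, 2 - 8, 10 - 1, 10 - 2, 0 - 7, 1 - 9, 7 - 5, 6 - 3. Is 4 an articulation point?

No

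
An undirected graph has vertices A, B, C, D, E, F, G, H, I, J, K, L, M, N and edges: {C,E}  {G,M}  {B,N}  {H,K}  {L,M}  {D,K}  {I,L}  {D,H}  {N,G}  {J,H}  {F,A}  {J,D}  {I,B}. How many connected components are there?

4

Starting from C we can reach C, E. That is one component of size 2.
Starting from A we can reach A, F. That is one component of size 2.
Starting from D we can reach D, H, J, K. That is one component of size 4.
Starting from B we can reach B, G, I, L, M, N. That is one component of size 6.
Total: 4 components.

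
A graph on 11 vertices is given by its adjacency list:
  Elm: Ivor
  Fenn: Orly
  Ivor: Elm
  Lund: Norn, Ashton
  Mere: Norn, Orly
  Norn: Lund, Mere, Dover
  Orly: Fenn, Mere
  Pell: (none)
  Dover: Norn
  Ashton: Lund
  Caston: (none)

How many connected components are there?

Caston is isolated — a component by itself.
Pell is isolated — a component by itself.
Starting from Elm we can reach Elm, Ivor. That is one component of size 2.
Starting from Fenn we can reach Fenn, Lund, Mere, Norn, Orly, Dover, Ashton. That is one component of size 7.
Total: 4 components.

4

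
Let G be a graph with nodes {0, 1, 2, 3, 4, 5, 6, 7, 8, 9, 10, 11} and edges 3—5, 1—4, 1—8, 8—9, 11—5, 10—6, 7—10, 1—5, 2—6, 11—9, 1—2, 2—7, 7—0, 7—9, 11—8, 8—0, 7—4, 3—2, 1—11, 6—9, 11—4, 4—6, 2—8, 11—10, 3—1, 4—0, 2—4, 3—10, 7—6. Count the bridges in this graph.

The edges on the cycle 7-10-6-7 are not bridges since each lies on that cycle.
Every edge lies on some cycle, so there are no bridges.

0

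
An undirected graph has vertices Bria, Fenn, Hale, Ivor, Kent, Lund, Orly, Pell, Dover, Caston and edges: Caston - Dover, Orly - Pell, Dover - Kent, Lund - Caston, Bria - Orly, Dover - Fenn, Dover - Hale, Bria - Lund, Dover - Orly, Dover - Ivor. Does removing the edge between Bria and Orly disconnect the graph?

No

After removing Bria - Orly, the path Bria-Lund-Caston-Dover-Orly still connects them, so the edge is not a bridge.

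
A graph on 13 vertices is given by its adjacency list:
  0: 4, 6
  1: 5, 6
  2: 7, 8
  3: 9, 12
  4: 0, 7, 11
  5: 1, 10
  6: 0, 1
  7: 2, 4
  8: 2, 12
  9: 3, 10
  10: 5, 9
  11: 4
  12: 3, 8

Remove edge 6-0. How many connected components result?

6 and 0 are still connected via 6-1-5-10-9-3-12-8-2-7-4-0, so the component count stays at 1.

1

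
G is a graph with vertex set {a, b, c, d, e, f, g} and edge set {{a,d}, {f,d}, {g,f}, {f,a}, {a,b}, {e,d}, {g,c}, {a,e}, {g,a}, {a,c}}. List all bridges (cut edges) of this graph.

a-b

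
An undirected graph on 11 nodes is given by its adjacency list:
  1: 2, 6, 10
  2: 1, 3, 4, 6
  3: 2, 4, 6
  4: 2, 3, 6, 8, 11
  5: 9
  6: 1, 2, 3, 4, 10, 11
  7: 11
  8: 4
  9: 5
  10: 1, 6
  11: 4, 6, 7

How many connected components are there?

2

Starting from 5 we can reach 5, 9. That is one component of size 2.
Starting from 1 we can reach 1, 2, 3, 4, 6, 7, 8, 10, 11. That is one component of size 9.
Total: 2 components.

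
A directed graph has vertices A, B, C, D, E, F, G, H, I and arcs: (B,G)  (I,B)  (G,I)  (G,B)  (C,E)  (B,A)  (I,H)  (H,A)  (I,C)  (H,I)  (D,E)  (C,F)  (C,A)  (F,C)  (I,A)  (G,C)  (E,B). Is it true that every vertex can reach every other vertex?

No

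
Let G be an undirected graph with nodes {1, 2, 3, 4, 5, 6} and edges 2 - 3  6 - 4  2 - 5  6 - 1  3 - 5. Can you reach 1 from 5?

The component containing 5 is {2, 3, 5}, and 1 is not in it.

No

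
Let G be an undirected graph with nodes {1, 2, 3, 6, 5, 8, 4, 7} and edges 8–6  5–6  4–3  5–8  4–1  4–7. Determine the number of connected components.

3

2 is isolated — a component by itself.
Starting from 5 we can reach 5, 6, 8. That is one component of size 3.
Starting from 1 we can reach 1, 3, 4, 7. That is one component of size 4.
Total: 3 components.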